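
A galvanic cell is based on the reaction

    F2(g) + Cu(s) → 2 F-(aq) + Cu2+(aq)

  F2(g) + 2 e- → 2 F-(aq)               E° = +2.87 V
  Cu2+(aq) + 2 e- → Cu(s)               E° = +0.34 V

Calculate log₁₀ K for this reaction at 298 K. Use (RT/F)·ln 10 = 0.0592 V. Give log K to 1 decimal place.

The F₂/F⁻ couple is reduced (cathode); E°cell = +2.87 − (+0.34) = +2.53 V with n = 2.
At equilibrium E = 0, so log K = nE°cell / 0.0592 = (2)(+2.53) / 0.0592 = 85.5.

log K = 85.5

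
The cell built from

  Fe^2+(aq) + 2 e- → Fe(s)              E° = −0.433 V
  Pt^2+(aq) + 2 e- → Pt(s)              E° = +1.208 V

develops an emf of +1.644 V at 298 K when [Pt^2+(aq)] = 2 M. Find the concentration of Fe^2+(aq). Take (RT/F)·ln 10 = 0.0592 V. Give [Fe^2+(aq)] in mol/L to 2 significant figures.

The Pt²⁺/Pt couple has the larger reduction potential, so it is the cathode: E°cell = +1.208 − (−0.433) = +1.641 V and n = 2.
From the Nernst equation, log Q = n(E° − E)/0.0592 = 2·(+1.641 − (+1.644))/0.0592 = −0.101.
The balanced reaction is Pt^2+(aq) + Fe(s) → Pt(s) + Fe^2+(aq), so Q = [Fe^2+(aq)] / [Pt^2+(aq)].
Substituting the known concentrations and solving, log [Fe^2+(aq)] = 0.200 and [Fe^2+(aq)] = 1.6 M.

1.6 M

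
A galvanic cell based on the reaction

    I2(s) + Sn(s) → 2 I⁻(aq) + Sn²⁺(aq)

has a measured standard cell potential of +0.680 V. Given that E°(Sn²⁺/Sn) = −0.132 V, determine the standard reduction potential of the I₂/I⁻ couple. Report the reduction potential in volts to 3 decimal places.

In the reaction as written the I₂/I⁻ couple is reduced (cathode) and Sn²⁺/Sn is oxidized (anode), so E°cell = E°(I₂/I⁻) − E°(Sn²⁺/Sn).
E°(I₂/I⁻) = E°cell + E°(anode) = +0.680 + (−0.132) = +0.548 V.

+0.548 V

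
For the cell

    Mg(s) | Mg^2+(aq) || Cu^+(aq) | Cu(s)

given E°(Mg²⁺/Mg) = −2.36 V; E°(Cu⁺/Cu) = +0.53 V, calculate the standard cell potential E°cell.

+2.89 V

By convention the left-hand electrode in cell notation is the anode (oxidation) and the right-hand electrode is the cathode (reduction).
E°cell = E°(right) − E°(left) = +0.53 − (−2.36) = +2.89 V.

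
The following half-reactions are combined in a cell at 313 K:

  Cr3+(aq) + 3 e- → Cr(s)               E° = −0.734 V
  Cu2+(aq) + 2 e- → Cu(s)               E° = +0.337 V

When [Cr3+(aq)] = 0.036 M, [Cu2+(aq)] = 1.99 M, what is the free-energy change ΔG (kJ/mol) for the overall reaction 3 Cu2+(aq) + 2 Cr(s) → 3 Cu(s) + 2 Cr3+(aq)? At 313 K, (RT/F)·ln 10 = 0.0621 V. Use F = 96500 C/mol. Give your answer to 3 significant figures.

−643 kJ/mol

E°cell = +0.337 − (−0.734) = +1.071 V; the balanced reaction transfers n = 6 electrons.
Here Q = [Cr3+(aq)]^2 / [Cu2+(aq)]^3 = 0.000164 (log Q = −3.784), giving E = +1.071 − (0.0621/6)·(−3.784) = +1.1102 V.
Then ΔG = −nFE = −6 × 96500 × +1.1102 J/mol = −643 kJ/mol.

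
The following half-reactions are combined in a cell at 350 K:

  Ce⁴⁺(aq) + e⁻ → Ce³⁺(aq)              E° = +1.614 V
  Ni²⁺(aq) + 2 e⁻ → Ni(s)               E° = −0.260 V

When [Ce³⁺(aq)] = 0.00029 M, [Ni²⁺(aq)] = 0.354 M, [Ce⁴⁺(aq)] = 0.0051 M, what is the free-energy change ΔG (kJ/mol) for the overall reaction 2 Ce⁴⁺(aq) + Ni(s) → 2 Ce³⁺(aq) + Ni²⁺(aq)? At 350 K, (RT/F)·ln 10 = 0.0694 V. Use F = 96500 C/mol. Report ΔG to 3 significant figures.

The standard cell potential is +1.614 − (−0.260) = +1.874 V, with n = 2 electrons in the balanced equation.
Q = ([Ce³⁺(aq)]^2·[Ni²⁺(aq)]) / [Ce⁴⁺(aq)]^2 = 0.00114, so log Q = −2.941 and E = +1.874 − (0.0694/2)(−2.941) = +1.9761 V.
ΔG = −nFE = −(2)(96500)(+1.9761) J/mol = −381 kJ/mol.

−381 kJ/mol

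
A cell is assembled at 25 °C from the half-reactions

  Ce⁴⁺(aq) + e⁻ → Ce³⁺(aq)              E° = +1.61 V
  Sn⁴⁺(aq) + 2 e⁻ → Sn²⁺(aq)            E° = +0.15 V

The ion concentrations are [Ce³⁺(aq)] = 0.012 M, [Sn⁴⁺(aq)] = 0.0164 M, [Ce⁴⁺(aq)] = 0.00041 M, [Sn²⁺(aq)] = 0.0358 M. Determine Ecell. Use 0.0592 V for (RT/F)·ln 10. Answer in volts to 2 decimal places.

The Ce⁴⁺/Ce³⁺ couple has the more positive E°, so it is the cathode; Sn⁴⁺/Sn²⁺ is the anode.
E°cell = E°cat − E°an = +1.61 − (+0.15) = +1.46 V; n = 2.
The balanced reaction is 2 Ce⁴⁺(aq) + Sn²⁺(aq) → 2 Ce³⁺(aq) + Sn⁴⁺(aq), so Q = ([Ce³⁺(aq)]^2·[Sn⁴⁺(aq)]) / ([Ce⁴⁺(aq)]^2·[Sn²⁺(aq)]) = 392 and log Q = 2.594.
By the Nernst equation, E = +1.46 − (0.0592/2)·(2.594) = +1.38 V.

+1.38 V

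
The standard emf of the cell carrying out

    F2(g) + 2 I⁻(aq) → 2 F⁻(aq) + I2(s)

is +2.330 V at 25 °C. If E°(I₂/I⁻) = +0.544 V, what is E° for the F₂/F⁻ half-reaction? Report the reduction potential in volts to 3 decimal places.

In the reaction as written the F₂/F⁻ couple is reduced (cathode) and I₂/I⁻ is oxidized (anode), so E°cell = E°(F₂/F⁻) − E°(I₂/I⁻).
E°(F₂/F⁻) = E°cell + E°(anode) = +2.330 + (+0.544) = +2.874 V.

+2.874 V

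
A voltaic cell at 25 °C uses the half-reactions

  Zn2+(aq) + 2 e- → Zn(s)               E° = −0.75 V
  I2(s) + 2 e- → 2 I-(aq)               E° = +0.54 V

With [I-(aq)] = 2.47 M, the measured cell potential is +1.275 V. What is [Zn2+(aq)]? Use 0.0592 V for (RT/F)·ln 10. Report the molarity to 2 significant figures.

0.53 M

The I₂/I⁻ couple has the larger reduction potential, so it is the cathode: E°cell = +0.54 − (−0.75) = +1.29 V and n = 2.
Since E = E° − (0.0592/n)·log Q, log Q = n(E° − E)/0.0592 = 0.507.
For I2(s) + Zn(s) → 2 I-(aq) + Zn2+(aq), the reaction quotient is Q = [I-(aq)]^2·[Zn2+(aq)].
Substituting the known concentrations and solving, log [Zn2+(aq)] = −0.278 and [Zn2+(aq)] = 0.53 M.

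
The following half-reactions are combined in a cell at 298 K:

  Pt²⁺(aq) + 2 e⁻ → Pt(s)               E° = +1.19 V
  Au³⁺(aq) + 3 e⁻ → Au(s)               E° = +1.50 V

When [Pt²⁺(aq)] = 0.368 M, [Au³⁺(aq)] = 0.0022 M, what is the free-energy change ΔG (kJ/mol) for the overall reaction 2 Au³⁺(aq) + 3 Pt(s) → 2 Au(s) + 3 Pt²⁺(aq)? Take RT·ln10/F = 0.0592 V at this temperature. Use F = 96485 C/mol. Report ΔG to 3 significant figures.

The standard cell potential is +1.50 − (+1.19) = +0.31 V, with n = 6 electrons in the balanced equation.
Here Q = [Pt²⁺(aq)]^3 / [Au³⁺(aq)]^2 = 1.03×10^4 (log Q = 4.013), giving E = +0.31 − (0.0592/6)·(4.013) = +0.2704 V.
Finally ΔG = −nFE = −(6)(96485 C/mol)(+0.2704 V) = −157 kJ/mol.

−157 kJ/mol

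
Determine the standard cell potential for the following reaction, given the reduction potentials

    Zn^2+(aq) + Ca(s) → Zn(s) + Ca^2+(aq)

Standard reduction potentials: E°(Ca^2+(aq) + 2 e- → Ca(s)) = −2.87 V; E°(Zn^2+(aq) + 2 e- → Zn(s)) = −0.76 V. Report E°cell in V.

In the reaction as written, Zn^2+(aq) is reduced (cathode) and Ca^2+(aq) is produced by oxidation at the anode.
E°cell = E°(cathode) − E°(anode) = −0.76 − (−2.87) = +2.11 V.
The positive value indicates the reaction is spontaneous as written.

+2.11 V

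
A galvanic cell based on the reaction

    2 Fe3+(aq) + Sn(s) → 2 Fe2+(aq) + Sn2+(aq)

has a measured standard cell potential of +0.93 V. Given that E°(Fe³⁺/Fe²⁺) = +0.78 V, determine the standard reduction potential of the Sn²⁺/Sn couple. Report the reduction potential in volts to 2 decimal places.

−0.15 V

In the reaction as written the Fe³⁺/Fe²⁺ couple is reduced (cathode) and Sn²⁺/Sn is oxidized (anode), so E°cell = E°(Fe³⁺/Fe²⁺) − E°(Sn²⁺/Sn).
E°(Sn²⁺/Sn) = E°(cathode) − E°cell = +0.78 − (+0.93) = −0.15 V.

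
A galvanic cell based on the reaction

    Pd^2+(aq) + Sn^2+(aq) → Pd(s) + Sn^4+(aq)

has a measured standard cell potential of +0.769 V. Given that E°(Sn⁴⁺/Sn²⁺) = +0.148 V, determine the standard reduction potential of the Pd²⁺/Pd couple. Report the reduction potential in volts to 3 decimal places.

+0.917 V

In the reaction as written the Pd²⁺/Pd couple is reduced (cathode) and Sn⁴⁺/Sn²⁺ is oxidized (anode), so E°cell = E°(Pd²⁺/Pd) − E°(Sn⁴⁺/Sn²⁺).
E°(Pd²⁺/Pd) = E°cell + E°(anode) = +0.769 + (+0.148) = +0.917 V.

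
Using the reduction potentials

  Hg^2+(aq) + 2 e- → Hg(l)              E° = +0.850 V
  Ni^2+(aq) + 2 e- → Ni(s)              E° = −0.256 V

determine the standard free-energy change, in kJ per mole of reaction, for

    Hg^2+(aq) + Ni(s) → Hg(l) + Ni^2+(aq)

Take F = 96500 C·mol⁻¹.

In the reaction as written Hg^2+(aq) is reduced, so the Hg²⁺/Hg couple is the cathode and Ni²⁺/Ni is the anode.
E°cell = +0.850 − (−0.256) = +1.106 V; balancing electrons gives n = 2.
ΔG° = −nFE°cell = −(2)(96500)(+1.106) J/mol = −213 kJ/mol.

−213 kJ/mol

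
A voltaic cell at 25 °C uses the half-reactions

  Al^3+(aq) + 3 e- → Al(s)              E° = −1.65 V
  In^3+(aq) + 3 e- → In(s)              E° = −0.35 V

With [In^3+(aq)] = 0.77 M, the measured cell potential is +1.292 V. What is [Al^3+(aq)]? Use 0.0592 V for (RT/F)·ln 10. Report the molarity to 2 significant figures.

2.0 M

The In³⁺/In couple has the larger reduction potential, so it is the cathode: E°cell = −0.35 − (−1.65) = +1.30 V and n = 3.
Since E = E° − (0.0592/n)·log Q, log Q = n(E° − E)/0.0592 = 0.405.
For In^3+(aq) + Al(s) → In(s) + Al^3+(aq), the reaction quotient is Q = [Al^3+(aq)] / [In^3+(aq)].
Substituting the known concentrations and solving, log [Al^3+(aq)] = 0.291 and [Al^3+(aq)] = 2.0 M.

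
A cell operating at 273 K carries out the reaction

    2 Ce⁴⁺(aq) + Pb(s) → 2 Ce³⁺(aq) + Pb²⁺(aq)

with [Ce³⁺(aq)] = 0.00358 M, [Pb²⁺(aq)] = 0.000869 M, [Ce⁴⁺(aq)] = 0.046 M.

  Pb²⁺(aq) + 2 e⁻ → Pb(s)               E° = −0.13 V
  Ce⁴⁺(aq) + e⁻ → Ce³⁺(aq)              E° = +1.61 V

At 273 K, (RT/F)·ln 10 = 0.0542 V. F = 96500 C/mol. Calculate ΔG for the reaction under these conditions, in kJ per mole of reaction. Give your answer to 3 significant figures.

−363 kJ/mol

E°cell = +1.61 − (−0.13) = +1.74 V; the balanced reaction transfers n = 2 electrons.
Q = ([Ce³⁺(aq)]^2·[Pb²⁺(aq)]) / [Ce⁴⁺(aq)]^2 = 5.26×10^−6, so log Q = −5.279 and E = +1.74 − (0.0542/2)(−5.279) = +1.8831 V.
Finally ΔG = −nFE = −(2)(96500 C/mol)(+1.8831 V) = −363 kJ/mol.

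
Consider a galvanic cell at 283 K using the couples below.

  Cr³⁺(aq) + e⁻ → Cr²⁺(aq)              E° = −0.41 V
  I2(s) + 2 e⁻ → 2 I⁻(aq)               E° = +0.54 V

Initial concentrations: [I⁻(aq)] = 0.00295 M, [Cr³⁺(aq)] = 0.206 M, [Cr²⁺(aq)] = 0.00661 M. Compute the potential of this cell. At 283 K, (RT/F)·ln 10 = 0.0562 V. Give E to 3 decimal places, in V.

+1.008 V

Since E°(I₂/I⁻) > E°(Cr³⁺/Cr²⁺), I₂/I⁻ serves as the cathode.
E°cell = E°cat − E°an = +0.54 − (−0.41) = +0.95 V; n = 2.
For the overall reaction I2(s) + 2 Cr²⁺(aq) → 2 I⁻(aq) + 2 Cr³⁺(aq), Q = ([I⁻(aq)]^2·[Cr³⁺(aq)]^2) / [Cr²⁺(aq)]^2 = 0.00845, giving log Q = −2.073.
By the Nernst equation, E = +0.95 − (0.0562/2)·(−2.073) = +1.008 V.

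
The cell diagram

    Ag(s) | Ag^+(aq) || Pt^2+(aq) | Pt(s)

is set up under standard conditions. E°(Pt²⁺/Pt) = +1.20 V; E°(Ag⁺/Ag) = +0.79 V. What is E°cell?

By convention the left-hand electrode in cell notation is the anode (oxidation) and the right-hand electrode is the cathode (reduction).
E°cell = E°(right) − E°(left) = +1.20 − (+0.79) = +0.41 V.

+0.41 V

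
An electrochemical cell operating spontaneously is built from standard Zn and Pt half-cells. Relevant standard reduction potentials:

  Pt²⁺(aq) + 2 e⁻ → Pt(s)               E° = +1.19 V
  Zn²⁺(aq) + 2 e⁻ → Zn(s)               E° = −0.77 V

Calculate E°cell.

Of the two couples in this cell, the one with the more positive reduction potential is reduced at the cathode: here that is Pt²⁺/Pt (+1.19 V); Zn²⁺/Zn (−0.77 V) is the anode.
E°cell = E°(cathode) − E°(anode) = +1.19 − (−0.77) = +1.96 V.

+1.96 V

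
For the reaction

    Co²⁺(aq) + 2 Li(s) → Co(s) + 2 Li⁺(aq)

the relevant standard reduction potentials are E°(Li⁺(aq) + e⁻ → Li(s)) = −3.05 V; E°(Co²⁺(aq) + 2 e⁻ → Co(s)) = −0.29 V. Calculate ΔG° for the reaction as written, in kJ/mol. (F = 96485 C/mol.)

In the reaction as written Co²⁺(aq) is reduced, so the Co²⁺/Co couple is the cathode and Li⁺/Li is the anode.
E°cell = −0.29 − (−3.05) = +2.76 V; balancing electrons gives n = 2.
ΔG° = −nFE°cell = −(2)(96485)(+2.76) J/mol = −533 kJ/mol.

−533 kJ/mol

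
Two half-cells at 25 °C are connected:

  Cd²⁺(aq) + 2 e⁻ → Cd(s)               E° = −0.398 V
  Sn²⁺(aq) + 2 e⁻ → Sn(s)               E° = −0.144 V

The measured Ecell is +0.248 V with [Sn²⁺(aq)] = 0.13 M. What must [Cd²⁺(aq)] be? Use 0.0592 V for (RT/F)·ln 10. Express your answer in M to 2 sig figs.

0.21 M

With Sn²⁺/Sn at the cathode and Cd²⁺/Cd at the anode, E°cell = −0.144 − (−0.398) = +0.254 V (n = 2).
Since E = E° − (0.0592/n)·log Q, log Q = n(E° − E)/0.0592 = 0.203.
The balanced reaction is Sn²⁺(aq) + Cd(s) → Sn(s) + Cd²⁺(aq), so Q = [Cd²⁺(aq)] / [Sn²⁺(aq)].
Isolating [Cd²⁺(aq)] in Q = 10^{0.203} yields log [Cd²⁺(aq)] = −0.683, i.e. 0.21 M.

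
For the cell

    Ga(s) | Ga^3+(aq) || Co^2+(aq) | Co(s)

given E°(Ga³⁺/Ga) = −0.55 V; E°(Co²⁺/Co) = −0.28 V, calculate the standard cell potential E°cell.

By convention the left-hand electrode in cell notation is the anode (oxidation) and the right-hand electrode is the cathode (reduction).
E°cell = E°(right) − E°(left) = −0.28 − (−0.55) = +0.27 V.

+0.27 V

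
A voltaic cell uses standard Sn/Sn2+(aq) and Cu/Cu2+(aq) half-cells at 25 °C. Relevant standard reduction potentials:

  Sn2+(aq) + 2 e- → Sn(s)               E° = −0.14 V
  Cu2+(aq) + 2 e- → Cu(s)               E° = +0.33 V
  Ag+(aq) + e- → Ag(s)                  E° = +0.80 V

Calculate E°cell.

Of the two couples in this cell, the one with the more positive reduction potential is reduced at the cathode: here that is Cu²⁺/Cu (+0.33 V); Sn²⁺/Sn (−0.14 V) is the anode.
E°cell = E°(cathode) − E°(anode) = +0.33 − (−0.14) = +0.47 V.

+0.47 V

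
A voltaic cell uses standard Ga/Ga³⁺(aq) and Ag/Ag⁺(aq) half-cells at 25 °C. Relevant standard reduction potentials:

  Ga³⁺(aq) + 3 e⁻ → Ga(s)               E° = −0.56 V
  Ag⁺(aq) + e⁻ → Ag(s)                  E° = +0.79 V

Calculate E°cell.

The Ag⁺/Ag couple has the higher E°, so Ag ion is reduced (cathode) and Ga is oxidized (anode).
E°cell = E°(cathode) − E°(anode) = +0.79 − (−0.56) = +1.35 V.

+1.35 V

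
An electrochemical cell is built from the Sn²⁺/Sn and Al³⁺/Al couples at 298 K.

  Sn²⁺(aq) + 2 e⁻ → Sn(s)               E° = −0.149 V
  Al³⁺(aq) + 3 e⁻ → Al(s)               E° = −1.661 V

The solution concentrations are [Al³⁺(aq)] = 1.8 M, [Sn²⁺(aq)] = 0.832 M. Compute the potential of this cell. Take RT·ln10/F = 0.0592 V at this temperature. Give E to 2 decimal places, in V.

+1.50 V

The Sn²⁺/Sn couple has the more positive E°, so it is the cathode; Al³⁺/Al is the anode.
E°cell = E°cat − E°an = −0.149 − (−1.661) = +1.512 V; n = 6.
The balanced reaction is 3 Sn²⁺(aq) + 2 Al(s) → 3 Sn(s) + 2 Al³⁺(aq), so Q = [Al³⁺(aq)]^2 / [Sn²⁺(aq)]^3 = 5.63 and log Q = 0.750.
Applying E = E° − (RT ln10/nF)·log Q gives +1.512 − (0.0592/6)(0.750) = +1.50 V.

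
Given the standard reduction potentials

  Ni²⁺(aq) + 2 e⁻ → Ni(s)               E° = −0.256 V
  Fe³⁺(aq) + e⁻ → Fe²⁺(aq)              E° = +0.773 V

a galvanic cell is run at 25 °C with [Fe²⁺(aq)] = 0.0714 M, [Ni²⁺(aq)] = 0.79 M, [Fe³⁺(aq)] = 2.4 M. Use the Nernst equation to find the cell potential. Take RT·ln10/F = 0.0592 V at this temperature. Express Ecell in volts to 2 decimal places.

+1.12 V

Since E°(Fe³⁺/Fe²⁺) > E°(Ni²⁺/Ni), Fe³⁺/Fe²⁺ serves as the cathode.
The standard potential is +0.773 − (−0.256) = +1.029 V and the balanced reaction transfers n = 2 electrons.
The balanced reaction is 2 Fe³⁺(aq) + Ni(s) → 2 Fe²⁺(aq) + Ni²⁺(aq), so Q = ([Fe²⁺(aq)]^2·[Ni²⁺(aq)]) / [Fe³⁺(aq)]^2 = 0.000699 and log Q = −3.155.
Applying E = E° − (RT ln10/nF)·log Q gives +1.029 − (0.0592/2)(−3.155) = +1.12 V.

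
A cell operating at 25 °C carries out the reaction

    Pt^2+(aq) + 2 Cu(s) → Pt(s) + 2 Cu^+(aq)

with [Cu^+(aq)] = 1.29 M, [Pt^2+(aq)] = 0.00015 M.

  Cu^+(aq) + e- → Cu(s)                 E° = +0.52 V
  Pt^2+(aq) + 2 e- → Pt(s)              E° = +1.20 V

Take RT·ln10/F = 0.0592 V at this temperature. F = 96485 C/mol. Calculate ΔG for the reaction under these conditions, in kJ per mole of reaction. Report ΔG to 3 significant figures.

E°cell = +1.20 − (+0.52) = +0.68 V; the balanced reaction transfers n = 2 electrons.
The reaction quotient is [Cu^+(aq)]^2 / [Pt^2+(aq)] = 1.11×10^4; by Nernst, E = +0.68 − (0.0592/2)(4.045) = +0.5603 V.
ΔG = −nFE = −(2)(96485)(+0.5603) J/mol = −108 kJ/mol.

−108 kJ/mol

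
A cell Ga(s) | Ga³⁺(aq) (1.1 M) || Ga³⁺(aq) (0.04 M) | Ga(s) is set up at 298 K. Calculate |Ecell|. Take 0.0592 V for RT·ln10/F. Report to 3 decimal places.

For a concentration cell E°cell = 0, since both electrodes use the same couple.
The compartment with the higher Ga³⁺(aq) concentration (1.1 M) acts as the cathode; ions are reduced there and produced at the dilute (0.04 M) anode.
With n = 3, Ecell = −(0.0592/3)·log([dilute]/[conc]) = −(0.0592/3)·log(0.04/1.1) = +0.028 V.

0.028 V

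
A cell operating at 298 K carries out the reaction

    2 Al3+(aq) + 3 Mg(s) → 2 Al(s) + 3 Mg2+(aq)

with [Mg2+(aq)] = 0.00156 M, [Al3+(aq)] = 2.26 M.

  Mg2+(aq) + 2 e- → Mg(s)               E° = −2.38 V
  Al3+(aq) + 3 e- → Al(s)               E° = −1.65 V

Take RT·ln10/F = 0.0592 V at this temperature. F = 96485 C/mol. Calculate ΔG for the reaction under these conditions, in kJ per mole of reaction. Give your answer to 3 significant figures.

With Al³⁺/Al reduced at the cathode, E°cell = −1.65 − (−2.38) = +0.73 V and n = 6.
Q = [Mg2+(aq)]^3 / [Al3+(aq)]^2 = 7.43×10^−10, so log Q = −9.129 and E = +0.73 − (0.0592/6)(−9.129) = +0.8201 V.
ΔG = −nFE = −(6)(96485)(+0.8201) J/mol = −475 kJ/mol.

−475 kJ/mol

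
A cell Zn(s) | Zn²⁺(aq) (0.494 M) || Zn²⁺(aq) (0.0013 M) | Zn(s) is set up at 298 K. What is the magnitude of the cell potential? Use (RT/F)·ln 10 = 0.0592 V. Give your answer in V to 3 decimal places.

For a concentration cell E°cell = 0, since both electrodes use the same couple.
The compartment with the higher Zn²⁺(aq) concentration (0.494 M) acts as the cathode; ions are reduced there and produced at the dilute (0.0013 M) anode.
With n = 2, Ecell = −(0.0592/2)·log([dilute]/[conc]) = −(0.0592/2)·log(0.0013/0.494) = +0.076 V.

0.076 V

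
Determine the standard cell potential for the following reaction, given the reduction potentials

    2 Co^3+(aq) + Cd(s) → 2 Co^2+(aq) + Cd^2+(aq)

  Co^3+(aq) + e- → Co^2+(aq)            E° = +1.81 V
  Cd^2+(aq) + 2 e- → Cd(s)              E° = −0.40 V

Co^3+(aq) gains electrons, so the Co³⁺/Co²⁺ couple is the cathode; the Cd²⁺/Cd couple is the anode.
E°cell = E°(cathode) − E°(anode) = +1.81 − (−0.40) = +2.21 V.

+2.21 V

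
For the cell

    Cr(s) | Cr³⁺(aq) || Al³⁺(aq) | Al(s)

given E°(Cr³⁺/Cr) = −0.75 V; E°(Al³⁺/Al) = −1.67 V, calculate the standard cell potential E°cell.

−0.92 V

By convention the left-hand electrode in cell notation is the anode (oxidation) and the right-hand electrode is the cathode (reduction).
E°cell = E°(right) − E°(left) = −1.67 − (−0.75) = −0.92 V.
The negative sign shows that, as written, the cell would require an external voltage to drive the reaction.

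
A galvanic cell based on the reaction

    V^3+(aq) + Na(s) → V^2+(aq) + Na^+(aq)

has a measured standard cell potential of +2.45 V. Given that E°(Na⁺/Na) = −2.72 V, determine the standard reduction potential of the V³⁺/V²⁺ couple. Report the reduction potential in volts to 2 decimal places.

−0.27 V

In the reaction as written the V³⁺/V²⁺ couple is reduced (cathode) and Na⁺/Na is oxidized (anode), so E°cell = E°(V³⁺/V²⁺) − E°(Na⁺/Na).
E°(V³⁺/V²⁺) = E°cell + E°(anode) = +2.45 + (−2.72) = −0.27 V.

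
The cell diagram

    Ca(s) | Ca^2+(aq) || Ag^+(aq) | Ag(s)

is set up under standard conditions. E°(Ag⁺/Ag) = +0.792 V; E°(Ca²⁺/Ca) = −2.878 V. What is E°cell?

+3.670 V

By convention the left-hand electrode in cell notation is the anode (oxidation) and the right-hand electrode is the cathode (reduction).
E°cell = E°(right) − E°(left) = +0.792 − (−2.878) = +3.670 V.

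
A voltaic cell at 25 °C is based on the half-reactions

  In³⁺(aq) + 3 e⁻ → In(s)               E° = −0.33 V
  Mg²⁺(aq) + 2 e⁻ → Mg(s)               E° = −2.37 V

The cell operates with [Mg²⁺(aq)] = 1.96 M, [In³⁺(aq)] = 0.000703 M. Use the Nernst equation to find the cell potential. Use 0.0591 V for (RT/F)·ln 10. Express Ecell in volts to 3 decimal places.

+1.969 V

The In³⁺/In couple has the more positive E°, so it is the cathode; Mg²⁺/Mg is the anode.
E°cell = −0.33 − (−2.37) = +2.04 V, with n = 6 electrons transferred.
The balanced reaction is 2 In³⁺(aq) + 3 Mg(s) → 2 In(s) + 3 Mg²⁺(aq), so Q = [Mg²⁺(aq)]^3 / [In³⁺(aq)]^2 = 1.52×10^7 and log Q = 7.183.
Applying E = E° − (RT ln10/nF)·log Q gives +2.04 − (0.0591/6)(7.183) = +1.969 V.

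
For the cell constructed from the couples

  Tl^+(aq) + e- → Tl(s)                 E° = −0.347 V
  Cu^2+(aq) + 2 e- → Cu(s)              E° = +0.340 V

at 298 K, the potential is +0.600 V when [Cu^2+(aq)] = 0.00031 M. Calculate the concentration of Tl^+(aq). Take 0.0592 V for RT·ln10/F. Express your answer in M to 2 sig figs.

The Cu²⁺/Cu couple has the larger reduction potential, so it is the cathode: E°cell = +0.340 − (−0.347) = +0.687 V and n = 2.
Since E = E° − (0.0592/n)·log Q, log Q = n(E° − E)/0.0592 = 2.939.
Balancing electrons gives Cu^2+(aq) + 2 Tl(s) → Cu(s) + 2 Tl^+(aq); thus Q = [Tl^+(aq)]^2 / [Cu^2+(aq)].
Isolating [Tl^+(aq)] in Q = 10^{2.939} yields log [Tl^+(aq)] = −0.285, i.e. 0.52 M.

0.52 M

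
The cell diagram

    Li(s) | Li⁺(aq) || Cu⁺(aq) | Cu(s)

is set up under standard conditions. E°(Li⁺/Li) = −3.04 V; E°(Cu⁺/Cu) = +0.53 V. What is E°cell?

+3.57 V

By convention the left-hand electrode in cell notation is the anode (oxidation) and the right-hand electrode is the cathode (reduction).
E°cell = E°(right) − E°(left) = +0.53 − (−3.04) = +3.57 V.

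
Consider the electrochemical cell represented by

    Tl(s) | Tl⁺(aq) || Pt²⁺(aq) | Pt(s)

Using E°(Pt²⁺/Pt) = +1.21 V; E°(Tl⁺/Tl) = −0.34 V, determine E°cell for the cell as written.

By convention the left-hand electrode in cell notation is the anode (oxidation) and the right-hand electrode is the cathode (reduction).
E°cell = E°(right) − E°(left) = +1.21 − (−0.34) = +1.55 V.

+1.55 V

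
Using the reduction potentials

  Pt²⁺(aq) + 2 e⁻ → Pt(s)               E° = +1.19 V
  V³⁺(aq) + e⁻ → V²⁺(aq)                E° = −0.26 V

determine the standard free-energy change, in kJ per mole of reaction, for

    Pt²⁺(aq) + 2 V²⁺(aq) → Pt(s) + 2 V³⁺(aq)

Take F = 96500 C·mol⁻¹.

In the reaction as written Pt²⁺(aq) is reduced, so the Pt²⁺/Pt couple is the cathode and V³⁺/V²⁺ is the anode.
E°cell = +1.19 − (−0.26) = +1.45 V; balancing electrons gives n = 2.
ΔG° = −nFE°cell = −(2)(96500)(+1.45) J/mol = −280 kJ/mol.

−280 kJ/mol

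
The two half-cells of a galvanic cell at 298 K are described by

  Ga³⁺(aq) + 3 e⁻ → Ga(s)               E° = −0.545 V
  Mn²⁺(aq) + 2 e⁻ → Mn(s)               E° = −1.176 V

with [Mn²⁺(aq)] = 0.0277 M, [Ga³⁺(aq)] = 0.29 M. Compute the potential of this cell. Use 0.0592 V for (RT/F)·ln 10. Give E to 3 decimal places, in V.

The Ga³⁺/Ga couple has the more positive E°, so it is the cathode; Mn²⁺/Mn is the anode.
The standard potential is −0.545 − (−1.176) = +0.631 V and the balanced reaction transfers n = 6 electrons.
For the overall reaction 2 Ga³⁺(aq) + 3 Mn(s) → 2 Ga(s) + 3 Mn²⁺(aq), Q = [Mn²⁺(aq)]^3 / [Ga³⁺(aq)]^2 = 0.000253, giving log Q = −3.597.
Applying E = E° − (RT ln10/nF)·log Q gives +0.631 − (0.0592/6)(−3.597) = +0.666 V.

+0.666 V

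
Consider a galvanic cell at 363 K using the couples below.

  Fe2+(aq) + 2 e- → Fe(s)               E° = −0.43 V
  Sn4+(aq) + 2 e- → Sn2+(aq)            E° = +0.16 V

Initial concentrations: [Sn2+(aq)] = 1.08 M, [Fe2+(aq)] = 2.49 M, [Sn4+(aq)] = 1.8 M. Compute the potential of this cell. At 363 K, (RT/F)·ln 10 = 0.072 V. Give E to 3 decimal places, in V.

+0.584 V

The Sn⁴⁺/Sn²⁺ couple has the more positive E°, so it is the cathode; Fe²⁺/Fe is the anode.
E°cell = E°cat − E°an = +0.16 − (−0.43) = +0.59 V; n = 2.
The balanced reaction is Sn4+(aq) + Fe(s) → Sn2+(aq) + Fe2+(aq), so Q = ([Sn2+(aq)]·[Fe2+(aq)]) / [Sn4+(aq)] = 1.49 and log Q = 0.174.
By the Nernst equation, E = +0.59 − (0.072/2)·(0.174) = +0.584 V.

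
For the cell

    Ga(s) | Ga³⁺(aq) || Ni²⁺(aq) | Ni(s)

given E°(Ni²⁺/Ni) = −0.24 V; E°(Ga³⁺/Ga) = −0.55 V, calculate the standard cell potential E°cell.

+0.31 V

By convention the left-hand electrode in cell notation is the anode (oxidation) and the right-hand electrode is the cathode (reduction).
E°cell = E°(right) − E°(left) = −0.24 − (−0.55) = +0.31 V.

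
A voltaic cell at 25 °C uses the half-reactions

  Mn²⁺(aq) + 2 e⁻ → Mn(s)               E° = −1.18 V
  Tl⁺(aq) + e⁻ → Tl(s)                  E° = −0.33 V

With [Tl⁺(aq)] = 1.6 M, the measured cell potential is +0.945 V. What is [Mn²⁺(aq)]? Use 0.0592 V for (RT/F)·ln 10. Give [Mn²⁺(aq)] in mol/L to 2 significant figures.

0.0016 M

With Tl⁺/Tl at the cathode and Mn²⁺/Mn at the anode, E°cell = −0.33 − (−1.18) = +0.85 V (n = 2).
Since E = E° − (0.0592/n)·log Q, log Q = n(E° − E)/0.0592 = −3.209.
Balancing electrons gives 2 Tl⁺(aq) + Mn(s) → 2 Tl(s) + Mn²⁺(aq); thus Q = [Mn²⁺(aq)] / [Tl⁺(aq)]^2.
Solving for the unknown gives log [Mn²⁺(aq)] = −2.801, so [Mn²⁺(aq)] ≈ 0.0016 M.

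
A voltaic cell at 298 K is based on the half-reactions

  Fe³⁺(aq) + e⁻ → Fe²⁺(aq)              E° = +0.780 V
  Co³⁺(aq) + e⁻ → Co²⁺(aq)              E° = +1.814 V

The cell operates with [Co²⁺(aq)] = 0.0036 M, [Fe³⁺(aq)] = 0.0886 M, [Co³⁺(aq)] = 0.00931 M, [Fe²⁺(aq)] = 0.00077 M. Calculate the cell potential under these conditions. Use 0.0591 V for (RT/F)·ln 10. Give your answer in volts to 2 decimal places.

+0.94 V

Co³⁺/Co²⁺ is reduced (cathode, E° = +1.814 V) and Fe³⁺/Fe²⁺ is oxidized (anode).
E°cell = +1.814 − (+0.780) = +1.034 V, with n = 1 electron transferred.
Balancing gives Co³⁺(aq) + Fe²⁺(aq) → Co²⁺(aq) + Fe³⁺(aq); hence Q = ([Co²⁺(aq)]·[Fe³⁺(aq)]) / ([Co³⁺(aq)]·[Fe²⁺(aq)]) = 44.5 (log Q = 1.648).
E = E° − (0.0591/n)·log Q = +1.034 − (0.0591/1)(1.648) = +0.94 V.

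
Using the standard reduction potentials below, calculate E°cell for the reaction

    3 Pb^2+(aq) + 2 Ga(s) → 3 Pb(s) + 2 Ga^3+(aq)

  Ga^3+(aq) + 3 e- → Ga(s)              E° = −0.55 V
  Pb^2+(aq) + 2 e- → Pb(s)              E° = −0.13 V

+0.42 V

In the reaction as written, Pb^2+(aq) is reduced (cathode) and Ga^3+(aq) is produced by oxidation at the anode.
E°cell = E°(cathode) − E°(anode) = −0.13 − (−0.55) = +0.42 V.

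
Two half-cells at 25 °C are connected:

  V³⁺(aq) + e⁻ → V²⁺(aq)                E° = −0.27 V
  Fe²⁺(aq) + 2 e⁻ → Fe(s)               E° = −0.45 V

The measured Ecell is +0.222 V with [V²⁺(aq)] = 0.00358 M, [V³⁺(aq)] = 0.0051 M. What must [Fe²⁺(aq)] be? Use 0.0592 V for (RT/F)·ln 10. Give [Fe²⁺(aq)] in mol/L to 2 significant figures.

V³⁺/V²⁺ is the cathode (higher E°); E°cell = −0.27 − (−0.45) = +0.18 V with n = 2.
Since E = E° − (0.0592/n)·log Q, log Q = n(E° − E)/0.0592 = −1.419.
For 2 V³⁺(aq) + Fe(s) → 2 V²⁺(aq) + Fe²⁺(aq), the reaction quotient is Q = ([V²⁺(aq)]^2·[Fe²⁺(aq)]) / [V³⁺(aq)]^2.
Isolating [Fe²⁺(aq)] in Q = 10^{−1.419} yields log [Fe²⁺(aq)] = −1.112, i.e. 0.077 M.

0.077 M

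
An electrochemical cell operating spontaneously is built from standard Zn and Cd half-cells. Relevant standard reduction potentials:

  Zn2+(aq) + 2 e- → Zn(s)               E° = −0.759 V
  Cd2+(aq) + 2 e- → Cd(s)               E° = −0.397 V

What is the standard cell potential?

The Cd²⁺/Cd couple has the higher E°, so Cd ion is reduced (cathode) and Zn is oxidized (anode).
E°cell = E°(cathode) − E°(anode) = −0.397 − (−0.759) = +0.362 V.

+0.362 V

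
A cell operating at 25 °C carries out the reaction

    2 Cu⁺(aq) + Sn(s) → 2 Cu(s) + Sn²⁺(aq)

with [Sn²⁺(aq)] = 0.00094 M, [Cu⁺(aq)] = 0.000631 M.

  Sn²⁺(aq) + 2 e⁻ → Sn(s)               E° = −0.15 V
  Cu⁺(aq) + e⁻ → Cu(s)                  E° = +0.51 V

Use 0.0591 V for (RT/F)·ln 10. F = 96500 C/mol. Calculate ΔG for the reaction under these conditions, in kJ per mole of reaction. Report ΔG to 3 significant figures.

−108 kJ/mol

The standard cell potential is +0.51 − (−0.15) = +0.66 V, with n = 2 electrons in the balanced equation.
The reaction quotient is [Sn²⁺(aq)] / [Cu⁺(aq)]^2 = 2.36×10^3; by Nernst, E = +0.66 − (0.0591/2)(3.373) = +0.5603 V.
ΔG = −nFE = −(2)(96500)(+0.5603) J/mol = −108 kJ/mol.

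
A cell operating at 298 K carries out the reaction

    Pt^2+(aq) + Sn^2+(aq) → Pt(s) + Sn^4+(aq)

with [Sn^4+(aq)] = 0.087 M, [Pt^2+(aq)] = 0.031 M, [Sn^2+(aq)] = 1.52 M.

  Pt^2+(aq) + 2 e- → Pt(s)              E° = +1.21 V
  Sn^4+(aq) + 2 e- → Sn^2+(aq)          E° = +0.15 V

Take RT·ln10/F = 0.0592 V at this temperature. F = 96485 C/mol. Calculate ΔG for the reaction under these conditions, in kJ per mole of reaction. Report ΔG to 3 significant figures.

E°cell = +1.21 − (+0.15) = +1.06 V; the balanced reaction transfers n = 2 electrons.
The reaction quotient is [Sn^4+(aq)] / ([Pt^2+(aq)]·[Sn^2+(aq)]) = 1.85; by Nernst, E = +1.06 − (0.0592/2)(0.266) = +1.0521 V.
ΔG = −nFE = −(2)(96485)(+1.0521) J/mol = −203 kJ/mol.

−203 kJ/mol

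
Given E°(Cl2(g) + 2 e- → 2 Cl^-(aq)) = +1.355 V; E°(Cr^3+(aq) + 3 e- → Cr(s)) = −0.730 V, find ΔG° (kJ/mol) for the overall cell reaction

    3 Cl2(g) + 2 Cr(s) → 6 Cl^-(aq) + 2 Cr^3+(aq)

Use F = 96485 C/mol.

In the reaction as written Cl2(g) is reduced, so the Cl₂/Cl⁻ couple is the cathode and Cr³⁺/Cr is the anode.
E°cell = +1.355 − (−0.730) = +2.085 V; balancing electrons gives n = 6.
ΔG° = −nFE°cell = −(6)(96485)(+2.085) J/mol = −1207 kJ/mol.

−1207 kJ/mol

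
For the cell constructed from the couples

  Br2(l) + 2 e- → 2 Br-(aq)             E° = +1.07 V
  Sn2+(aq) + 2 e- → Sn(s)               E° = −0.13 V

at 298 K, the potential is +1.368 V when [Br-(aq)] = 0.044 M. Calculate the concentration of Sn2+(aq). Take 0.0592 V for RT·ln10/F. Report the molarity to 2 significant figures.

The Br₂/Br⁻ couple has the larger reduction potential, so it is the cathode: E°cell = +1.07 − (−0.13) = +1.20 V and n = 2.
Rearranging E = E° − (0.0592/n)·log Q gives log Q = 2(+1.20 − (+1.368))/0.0592 = −5.676.
The balanced reaction is Br2(l) + Sn(s) → 2 Br-(aq) + Sn2+(aq), so Q = [Br-(aq)]^2·[Sn2+(aq)].
Isolating [Sn2+(aq)] in Q = 10^{−5.676} yields log [Sn2+(aq)] = −2.963, i.e. 0.0011 M.

0.0011 M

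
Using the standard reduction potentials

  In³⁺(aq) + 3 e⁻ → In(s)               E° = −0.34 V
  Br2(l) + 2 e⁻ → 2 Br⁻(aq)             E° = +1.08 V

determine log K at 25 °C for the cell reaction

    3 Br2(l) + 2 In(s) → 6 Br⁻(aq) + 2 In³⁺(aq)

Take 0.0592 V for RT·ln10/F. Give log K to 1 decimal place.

log K = 143.9

The Br₂/Br⁻ couple is reduced (cathode); E°cell = +1.08 − (−0.34) = +1.42 V with n = 6.
At equilibrium E = 0, so log K = nE°cell / 0.0592 = (6)(+1.42) / 0.0592 = 143.9.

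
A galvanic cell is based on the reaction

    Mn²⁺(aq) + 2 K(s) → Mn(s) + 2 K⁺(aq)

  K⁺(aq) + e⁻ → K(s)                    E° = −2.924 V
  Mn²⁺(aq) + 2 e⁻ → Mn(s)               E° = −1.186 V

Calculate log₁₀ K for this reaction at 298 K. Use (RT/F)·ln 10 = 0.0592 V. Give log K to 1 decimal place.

log K = 58.7

The Mn²⁺/Mn couple is reduced (cathode); E°cell = −1.186 − (−2.924) = +1.738 V with n = 2.
At equilibrium E = 0, so log K = nE°cell / 0.0592 = (2)(+1.738) / 0.0592 = 58.7.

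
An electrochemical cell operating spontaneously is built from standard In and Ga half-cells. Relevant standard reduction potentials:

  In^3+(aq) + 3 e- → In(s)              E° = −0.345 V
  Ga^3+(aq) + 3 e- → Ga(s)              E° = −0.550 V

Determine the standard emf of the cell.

Of the two couples in this cell, the one with the more positive reduction potential is reduced at the cathode: here that is In³⁺/In (−0.345 V); Ga³⁺/Ga (−0.550 V) is the anode.
E°cell = E°(cathode) − E°(anode) = −0.345 − (−0.550) = +0.205 V.

+0.205 V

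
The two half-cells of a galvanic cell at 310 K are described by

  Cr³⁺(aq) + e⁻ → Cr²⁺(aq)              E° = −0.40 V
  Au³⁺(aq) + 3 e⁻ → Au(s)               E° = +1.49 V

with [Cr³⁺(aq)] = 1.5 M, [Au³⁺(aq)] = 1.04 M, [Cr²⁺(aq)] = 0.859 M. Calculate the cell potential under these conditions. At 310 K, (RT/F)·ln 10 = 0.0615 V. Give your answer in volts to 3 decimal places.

The Au³⁺/Au couple has the more positive E°, so it is the cathode; Cr³⁺/Cr²⁺ is the anode.
E°cell = E°cat − E°an = +1.49 − (−0.40) = +1.89 V; n = 3.
The balanced reaction is Au³⁺(aq) + 3 Cr²⁺(aq) → Au(s) + 3 Cr³⁺(aq), so Q = [Cr³⁺(aq)]^3 / ([Au³⁺(aq)]·[Cr²⁺(aq)]^3) = 5.12 and log Q = 0.709.
By the Nernst equation, E = +1.89 − (0.0615/3)·(0.709) = +1.875 V.

+1.875 V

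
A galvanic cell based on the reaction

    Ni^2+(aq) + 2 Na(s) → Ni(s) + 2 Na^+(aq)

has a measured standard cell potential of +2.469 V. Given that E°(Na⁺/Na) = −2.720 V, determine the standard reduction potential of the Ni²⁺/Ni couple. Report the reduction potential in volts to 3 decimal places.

In the reaction as written the Ni²⁺/Ni couple is reduced (cathode) and Na⁺/Na is oxidized (anode), so E°cell = E°(Ni²⁺/Ni) − E°(Na⁺/Na).
E°(Ni²⁺/Ni) = E°cell + E°(anode) = +2.469 + (−2.720) = −0.251 V.

−0.251 V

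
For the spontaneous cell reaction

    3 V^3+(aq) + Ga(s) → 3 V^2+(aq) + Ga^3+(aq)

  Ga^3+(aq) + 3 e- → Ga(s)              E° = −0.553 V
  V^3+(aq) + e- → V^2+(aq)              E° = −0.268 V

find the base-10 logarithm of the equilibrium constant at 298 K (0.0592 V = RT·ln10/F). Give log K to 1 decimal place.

The V³⁺/V²⁺ couple is reduced (cathode); E°cell = −0.268 − (−0.553) = +0.285 V with n = 3.
At equilibrium E = 0, so log K = nE°cell / 0.0592 = (3)(+0.285) / 0.0592 = 14.4.

log K = 14.4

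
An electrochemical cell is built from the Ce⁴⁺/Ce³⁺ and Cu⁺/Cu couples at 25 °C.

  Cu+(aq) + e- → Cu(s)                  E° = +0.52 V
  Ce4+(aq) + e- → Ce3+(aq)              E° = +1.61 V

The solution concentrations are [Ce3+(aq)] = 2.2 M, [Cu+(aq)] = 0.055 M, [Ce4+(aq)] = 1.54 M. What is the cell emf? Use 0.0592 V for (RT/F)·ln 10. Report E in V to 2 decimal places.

+1.16 V

Since E°(Ce⁴⁺/Ce³⁺) > E°(Cu⁺/Cu), Ce⁴⁺/Ce³⁺ serves as the cathode.
E°cell = E°cat − E°an = +1.61 − (+0.52) = +1.09 V; n = 1.
The balanced reaction is Ce4+(aq) + Cu(s) → Ce3+(aq) + Cu+(aq), so Q = ([Ce3+(aq)]·[Cu+(aq)]) / [Ce4+(aq)] = 0.0786 and log Q = −1.105.
E = E° − (0.0592/n)·log Q = +1.09 − (0.0592/1)(−1.105) = +1.16 V.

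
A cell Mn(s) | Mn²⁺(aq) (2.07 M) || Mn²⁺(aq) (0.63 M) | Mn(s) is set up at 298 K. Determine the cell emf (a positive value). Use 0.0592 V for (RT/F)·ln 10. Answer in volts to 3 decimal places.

For a concentration cell E°cell = 0, since both electrodes use the same couple.
The compartment with the higher Mn²⁺(aq) concentration (2.07 M) acts as the cathode; ions are reduced there and produced at the dilute (0.63 M) anode.
With n = 2, Ecell = −(0.0592/2)·log([dilute]/[conc]) = −(0.0592/2)·log(0.63/2.07) = +0.015 V.

0.015 V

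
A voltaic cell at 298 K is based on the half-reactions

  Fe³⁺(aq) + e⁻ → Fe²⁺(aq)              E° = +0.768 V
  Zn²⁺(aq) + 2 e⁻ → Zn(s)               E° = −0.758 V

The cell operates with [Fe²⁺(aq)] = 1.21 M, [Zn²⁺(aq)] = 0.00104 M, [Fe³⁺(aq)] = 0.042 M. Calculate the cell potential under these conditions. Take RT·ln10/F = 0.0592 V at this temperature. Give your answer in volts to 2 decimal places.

Since E°(Fe³⁺/Fe²⁺) > E°(Zn²⁺/Zn), Fe³⁺/Fe²⁺ serves as the cathode.
E°cell = +0.768 − (−0.758) = +1.526 V, with n = 2 electrons transferred.
Balancing gives 2 Fe³⁺(aq) + Zn(s) → 2 Fe²⁺(aq) + Zn²⁺(aq); hence Q = ([Fe²⁺(aq)]^2·[Zn²⁺(aq)]) / [Fe³⁺(aq)]^2 = 0.863 (log Q = −0.064).
Applying E = E° − (RT ln10/nF)·log Q gives +1.526 − (0.0592/2)(−0.064) = +1.53 V.

+1.53 V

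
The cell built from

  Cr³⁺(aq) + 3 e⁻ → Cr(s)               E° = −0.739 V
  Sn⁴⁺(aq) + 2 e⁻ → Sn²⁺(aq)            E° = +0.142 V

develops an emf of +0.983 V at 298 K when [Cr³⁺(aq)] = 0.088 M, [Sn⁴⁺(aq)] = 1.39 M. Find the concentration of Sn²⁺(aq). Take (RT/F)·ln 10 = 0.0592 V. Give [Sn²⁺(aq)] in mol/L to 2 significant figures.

With Sn⁴⁺/Sn²⁺ at the cathode and Cr³⁺/Cr at the anode, E°cell = +0.142 − (−0.739) = +0.881 V (n = 6).
Since E = E° − (0.0592/n)·log Q, log Q = n(E° − E)/0.0592 = −10.338.
For 3 Sn⁴⁺(aq) + 2 Cr(s) → 3 Sn²⁺(aq) + 2 Cr³⁺(aq), the reaction quotient is Q = ([Sn²⁺(aq)]^3·[Cr³⁺(aq)]^2) / [Sn⁴⁺(aq)]^3.
Substituting the known concentrations and solving, log [Sn²⁺(aq)] = −2.599 and [Sn²⁺(aq)] = 0.0025 M.

0.0025 M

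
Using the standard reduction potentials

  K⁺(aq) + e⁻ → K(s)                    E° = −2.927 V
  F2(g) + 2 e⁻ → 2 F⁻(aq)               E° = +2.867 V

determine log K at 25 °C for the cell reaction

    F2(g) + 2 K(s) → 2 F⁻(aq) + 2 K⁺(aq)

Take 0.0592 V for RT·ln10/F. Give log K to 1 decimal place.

The F₂/F⁻ couple is reduced (cathode); E°cell = +2.867 − (−2.927) = +5.794 V with n = 2.
At equilibrium E = 0, so log K = nE°cell / 0.0592 = (2)(+5.794) / 0.0592 = 195.7.

log K = 195.7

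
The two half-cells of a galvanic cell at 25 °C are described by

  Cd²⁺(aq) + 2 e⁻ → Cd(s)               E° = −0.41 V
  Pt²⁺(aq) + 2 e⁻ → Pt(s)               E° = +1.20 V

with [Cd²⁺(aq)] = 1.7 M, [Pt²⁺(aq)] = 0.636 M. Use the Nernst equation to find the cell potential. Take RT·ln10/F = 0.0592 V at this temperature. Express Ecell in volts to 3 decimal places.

The Pt²⁺/Pt couple has the more positive E°, so it is the cathode; Cd²⁺/Cd is the anode.
E°cell = E°cat − E°an = +1.20 − (−0.41) = +1.61 V; n = 2.
The balanced reaction is Pt²⁺(aq) + Cd(s) → Pt(s) + Cd²⁺(aq), so Q = [Cd²⁺(aq)] / [Pt²⁺(aq)] = 2.67 and log Q = 0.427.
E = E° − (0.0592/n)·log Q = +1.61 − (0.0592/2)(0.427) = +1.597 V.

+1.597 V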